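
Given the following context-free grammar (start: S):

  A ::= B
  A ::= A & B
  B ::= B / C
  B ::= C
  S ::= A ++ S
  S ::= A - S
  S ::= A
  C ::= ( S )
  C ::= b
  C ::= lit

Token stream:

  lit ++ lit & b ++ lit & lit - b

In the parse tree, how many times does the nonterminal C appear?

[S [A [B [C lit]]] ++ [S [A [A [B [C lit]]] & [B [C b]]] ++ [S [A [A [B [C lit]]] & [B [C lit]]] - [S [A [B [C b]]]]]]]

6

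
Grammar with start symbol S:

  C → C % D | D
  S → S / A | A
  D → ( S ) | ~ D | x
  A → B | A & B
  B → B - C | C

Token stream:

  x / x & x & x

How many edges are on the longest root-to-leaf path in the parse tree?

7

[S [S [A [B [C [D x]]]]] / [A [A [A [B [C [D x]]]] & [B [C [D x]]]] & [B [C [D x]]]]]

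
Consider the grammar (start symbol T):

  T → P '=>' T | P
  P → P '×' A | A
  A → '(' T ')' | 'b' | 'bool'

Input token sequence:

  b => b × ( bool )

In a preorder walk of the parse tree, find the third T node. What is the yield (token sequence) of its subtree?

bool

[T [P [A b]] => [T [P [P [A b]] × [A ( [T [P [A bool]]] )]]]]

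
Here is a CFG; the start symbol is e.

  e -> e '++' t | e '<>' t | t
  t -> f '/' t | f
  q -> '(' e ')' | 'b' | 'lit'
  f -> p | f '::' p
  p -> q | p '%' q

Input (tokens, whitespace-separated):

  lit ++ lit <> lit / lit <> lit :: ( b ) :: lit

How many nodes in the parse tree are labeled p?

[e [e [e [e [t [f [p [q lit]]]]] ++ [t [f [p [q lit]]]]] <> [t [f [p [q lit]]] / [t [f [p [q lit]]]]]] <> [t [f [f [f [p [q lit]]] :: [p [q ( [e [t [f [p [q b]]]]] )]]] :: [p [q lit]]]]]

8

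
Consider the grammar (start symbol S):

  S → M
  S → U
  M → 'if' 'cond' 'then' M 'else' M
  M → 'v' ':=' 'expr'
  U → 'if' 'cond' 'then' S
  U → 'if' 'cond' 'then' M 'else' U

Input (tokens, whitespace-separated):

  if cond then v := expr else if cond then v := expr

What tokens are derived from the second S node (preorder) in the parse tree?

[S [U if cond then [M v := expr] else [U if cond then [S [M v := expr]]]]]

v := expr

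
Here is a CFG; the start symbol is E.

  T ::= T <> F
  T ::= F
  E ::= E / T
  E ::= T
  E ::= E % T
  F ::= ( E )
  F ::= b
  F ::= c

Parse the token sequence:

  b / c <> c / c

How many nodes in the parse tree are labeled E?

[E [E [E [T [F b]]] / [T [T [F c]] <> [F c]]] / [T [F c]]]

3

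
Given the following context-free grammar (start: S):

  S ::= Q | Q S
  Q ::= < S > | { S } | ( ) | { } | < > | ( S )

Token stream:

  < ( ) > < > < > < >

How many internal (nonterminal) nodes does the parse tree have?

[S [Q < [S [Q ( )]] >] [S [Q < >] [S [Q < >] [S [Q < >]]]]]

10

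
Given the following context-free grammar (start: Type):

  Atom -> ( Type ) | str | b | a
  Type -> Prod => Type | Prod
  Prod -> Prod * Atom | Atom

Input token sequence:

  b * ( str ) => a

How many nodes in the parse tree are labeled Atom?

4

[Type [Prod [Prod [Atom b]] * [Atom ( [Type [Prod [Atom str]]] )]] => [Type [Prod [Atom a]]]]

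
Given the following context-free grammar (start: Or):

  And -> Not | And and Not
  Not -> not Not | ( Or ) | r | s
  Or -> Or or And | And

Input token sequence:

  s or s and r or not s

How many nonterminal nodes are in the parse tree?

12

[Or [Or [Or [And [Not s]]] or [And [And [Not s]] and [Not r]]] or [And [Not not [Not s]]]]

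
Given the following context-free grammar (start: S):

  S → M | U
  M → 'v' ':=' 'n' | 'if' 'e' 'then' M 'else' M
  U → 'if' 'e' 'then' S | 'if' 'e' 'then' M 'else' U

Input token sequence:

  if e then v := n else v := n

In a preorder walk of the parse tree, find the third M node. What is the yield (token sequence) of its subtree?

[S [M if e then [M v := n] else [M v := n]]]

v := n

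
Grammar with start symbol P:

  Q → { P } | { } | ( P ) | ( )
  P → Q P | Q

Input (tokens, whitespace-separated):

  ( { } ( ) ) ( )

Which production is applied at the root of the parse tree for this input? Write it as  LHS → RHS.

P → Q P

[P [Q ( [P [Q { }] [P [Q ( )]]] )] [P [Q ( )]]]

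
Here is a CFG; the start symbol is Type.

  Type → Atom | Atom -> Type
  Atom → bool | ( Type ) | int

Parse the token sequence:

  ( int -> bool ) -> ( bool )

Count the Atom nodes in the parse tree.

5

[Type [Atom ( [Type [Atom int] -> [Type [Atom bool]]] )] -> [Type [Atom ( [Type [Atom bool]] )]]]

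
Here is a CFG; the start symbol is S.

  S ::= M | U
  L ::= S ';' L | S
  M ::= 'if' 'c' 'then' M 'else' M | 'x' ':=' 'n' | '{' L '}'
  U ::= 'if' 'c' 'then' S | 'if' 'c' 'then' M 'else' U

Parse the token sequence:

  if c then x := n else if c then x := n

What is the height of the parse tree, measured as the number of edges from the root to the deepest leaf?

5

[S [U if c then [M x := n] else [U if c then [S [M x := n]]]]]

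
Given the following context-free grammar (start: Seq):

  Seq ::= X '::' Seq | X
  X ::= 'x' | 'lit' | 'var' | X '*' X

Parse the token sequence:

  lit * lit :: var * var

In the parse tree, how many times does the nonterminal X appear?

[Seq [X [X lit] * [X lit]] :: [Seq [X [X var] * [X var]]]]

6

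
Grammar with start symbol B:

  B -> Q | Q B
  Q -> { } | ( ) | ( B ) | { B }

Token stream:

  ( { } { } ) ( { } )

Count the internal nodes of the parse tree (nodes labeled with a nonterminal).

[B [Q ( [B [Q { }] [B [Q { }]]] )] [B [Q ( [B [Q { }]] )]]]

10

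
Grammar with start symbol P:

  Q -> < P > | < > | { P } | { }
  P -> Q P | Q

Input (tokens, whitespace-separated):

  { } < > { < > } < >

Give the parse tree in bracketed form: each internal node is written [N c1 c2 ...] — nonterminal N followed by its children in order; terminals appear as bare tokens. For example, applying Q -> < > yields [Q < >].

[P [Q { }] [P [Q < >] [P [Q { [P [Q < >]] }] [P [Q < >]]]]]

P
Q P
{ } P
{ } Q P
{ } < > P
{ } < > Q P
{ } < > { P } P
{ } < > { Q } P
{ } < > { < > } P
{ } < > { < > } Q
{ } < > { < > } < >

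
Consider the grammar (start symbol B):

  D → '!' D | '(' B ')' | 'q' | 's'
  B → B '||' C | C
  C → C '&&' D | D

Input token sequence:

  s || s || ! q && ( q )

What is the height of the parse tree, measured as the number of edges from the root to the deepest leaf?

[B [B [B [C [D s]]] || [C [D s]]] || [C [C [D ! [D q]]] && [D ( [B [C [D q]]] )]]]

6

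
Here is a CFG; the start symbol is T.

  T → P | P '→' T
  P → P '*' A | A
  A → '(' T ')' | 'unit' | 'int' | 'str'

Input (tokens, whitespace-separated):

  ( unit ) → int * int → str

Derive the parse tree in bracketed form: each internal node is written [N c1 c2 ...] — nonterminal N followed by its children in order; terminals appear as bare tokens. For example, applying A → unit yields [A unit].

[T [P [A ( [T [P [A unit]]] )]] → [T [P [P [A int]] * [A int]] → [T [P [A str]]]]]

T
P → T
A → T
( T ) → T
( P ) → T
( A ) → T
( unit ) → T
( unit ) → P → T
( unit ) → P * A → T
( unit ) → A * A → T
( unit ) → int * A → T
( unit ) → int * int → T
( unit ) → int * int → P
( unit ) → int * int → A
( unit ) → int * int → str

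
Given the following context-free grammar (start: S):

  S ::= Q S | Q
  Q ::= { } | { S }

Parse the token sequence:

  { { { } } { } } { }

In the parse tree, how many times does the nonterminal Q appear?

5

[S [Q { [S [Q { [S [Q { }]] }] [S [Q { }]]] }] [S [Q { }]]]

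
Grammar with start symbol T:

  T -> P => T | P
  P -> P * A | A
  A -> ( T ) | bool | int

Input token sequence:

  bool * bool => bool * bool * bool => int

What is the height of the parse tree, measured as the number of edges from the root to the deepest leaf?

[T [P [P [A bool]] * [A bool]] => [T [P [P [P [A bool]] * [A bool]] * [A bool]] => [T [P [A int]]]]]

6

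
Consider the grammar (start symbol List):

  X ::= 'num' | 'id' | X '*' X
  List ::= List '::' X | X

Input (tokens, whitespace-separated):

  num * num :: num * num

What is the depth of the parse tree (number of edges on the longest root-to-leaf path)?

4

[List [List [X [X num] * [X num]]] :: [X [X num] * [X num]]]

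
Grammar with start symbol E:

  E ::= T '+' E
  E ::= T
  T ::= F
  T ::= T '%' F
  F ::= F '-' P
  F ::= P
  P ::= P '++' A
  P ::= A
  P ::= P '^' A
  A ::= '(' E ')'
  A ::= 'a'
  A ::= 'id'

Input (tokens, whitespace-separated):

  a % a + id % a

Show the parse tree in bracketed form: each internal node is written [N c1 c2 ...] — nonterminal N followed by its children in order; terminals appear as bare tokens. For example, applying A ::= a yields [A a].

E
T + E
T % F + E
F % F + E
P % F + E
A % F + E
a % F + E
a % P + E
a % A + E
a % a + E
a % a + T
a % a + T % F
a % a + F % F
a % a + P % F
a % a + A % F
a % a + id % F
a % a + id % P
a % a + id % A
a % a + id % a

[E [T [T [F [P [A a]]]] % [F [P [A a]]]] + [E [T [T [F [P [A id]]]] % [F [P [A a]]]]]]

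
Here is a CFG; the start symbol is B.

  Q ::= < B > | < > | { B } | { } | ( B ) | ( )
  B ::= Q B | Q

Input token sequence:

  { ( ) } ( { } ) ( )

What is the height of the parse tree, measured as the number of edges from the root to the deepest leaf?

[B [Q { [B [Q ( )]] }] [B [Q ( [B [Q { }]] )] [B [Q ( )]]]]

5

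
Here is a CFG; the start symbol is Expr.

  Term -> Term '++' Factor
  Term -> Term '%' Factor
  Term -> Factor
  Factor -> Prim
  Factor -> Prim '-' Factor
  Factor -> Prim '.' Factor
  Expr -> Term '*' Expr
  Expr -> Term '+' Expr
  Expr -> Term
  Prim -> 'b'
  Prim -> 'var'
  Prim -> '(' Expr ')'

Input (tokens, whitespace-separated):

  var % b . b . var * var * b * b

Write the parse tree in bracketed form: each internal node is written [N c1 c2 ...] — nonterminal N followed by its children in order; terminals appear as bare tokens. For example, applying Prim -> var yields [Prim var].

Expr
Term * Expr
Term % Factor * Expr
Factor % Factor * Expr
Prim % Factor * Expr
var % Factor * Expr
var % Prim . Factor * Expr
var % b . Factor * Expr
var % b . Prim . Factor * Expr
var % b . b . Factor * Expr
var % b . b . Prim * Expr
var % b . b . var * Expr
var % b . b . var * Term * Expr
var % b . b . var * Factor * Expr
var % b . b . var * Prim * Expr
var % b . b . var * var * Expr
var % b . b . var * var * Term * Expr
var % b . b . var * var * Factor * Expr
var % b . b . var * var * Prim * Expr
var % b . b . var * var * b * Expr
var % b . b . var * var * b * Term
var % b . b . var * var * b * Factor
var % b . b . var * var * b * Prim
var % b . b . var * var * b * b

[Expr [Term [Term [Factor [Prim var]]] % [Factor [Prim b] . [Factor [Prim b] . [Factor [Prim var]]]]] * [Expr [Term [Factor [Prim var]]] * [Expr [Term [Factor [Prim b]]] * [Expr [Term [Factor [Prim b]]]]]]]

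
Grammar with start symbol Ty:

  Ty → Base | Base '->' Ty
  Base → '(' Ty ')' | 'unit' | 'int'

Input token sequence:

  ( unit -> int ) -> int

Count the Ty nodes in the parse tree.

[Ty [Base ( [Ty [Base unit] -> [Ty [Base int]]] )] -> [Ty [Base int]]]

4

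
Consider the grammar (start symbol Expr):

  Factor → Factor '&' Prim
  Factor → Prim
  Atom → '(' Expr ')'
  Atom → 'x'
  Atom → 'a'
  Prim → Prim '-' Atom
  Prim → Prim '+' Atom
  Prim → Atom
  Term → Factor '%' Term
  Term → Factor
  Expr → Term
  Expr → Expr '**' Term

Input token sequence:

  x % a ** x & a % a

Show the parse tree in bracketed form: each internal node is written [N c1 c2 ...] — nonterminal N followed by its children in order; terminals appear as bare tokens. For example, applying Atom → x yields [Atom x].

Expr
Expr ** Term
Term ** Term
Factor % Term ** Term
Prim % Term ** Term
Atom % Term ** Term
x % Term ** Term
x % Factor ** Term
x % Prim ** Term
x % Atom ** Term
x % a ** Term
x % a ** Factor % Term
x % a ** Factor & Prim % Term
x % a ** Prim & Prim % Term
x % a ** Atom & Prim % Term
x % a ** x & Prim % Term
x % a ** x & Atom % Term
x % a ** x & a % Term
x % a ** x & a % Factor
x % a ** x & a % Prim
x % a ** x & a % Atom
x % a ** x & a % a

[Expr [Expr [Term [Factor [Prim [Atom x]]] % [Term [Factor [Prim [Atom a]]]]]] ** [Term [Factor [Factor [Prim [Atom x]]] & [Prim [Atom a]]] % [Term [Factor [Prim [Atom a]]]]]]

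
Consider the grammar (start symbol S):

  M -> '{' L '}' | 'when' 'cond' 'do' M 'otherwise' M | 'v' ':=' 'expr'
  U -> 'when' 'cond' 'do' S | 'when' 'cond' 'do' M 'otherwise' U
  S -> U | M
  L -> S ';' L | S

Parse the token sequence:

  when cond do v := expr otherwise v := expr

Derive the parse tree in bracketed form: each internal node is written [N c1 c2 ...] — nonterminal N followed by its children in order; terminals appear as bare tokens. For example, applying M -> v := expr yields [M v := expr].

S
M
when cond do M otherwise M
when cond do v := expr otherwise M
when cond do v := expr otherwise v := expr

[S [M when cond do [M v := expr] otherwise [M v := expr]]]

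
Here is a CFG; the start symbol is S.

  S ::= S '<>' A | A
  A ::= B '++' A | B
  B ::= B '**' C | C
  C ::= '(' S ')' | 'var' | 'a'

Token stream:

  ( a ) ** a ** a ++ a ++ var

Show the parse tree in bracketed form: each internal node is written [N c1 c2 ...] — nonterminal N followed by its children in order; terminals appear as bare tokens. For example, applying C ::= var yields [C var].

S
A
B ++ A
B ** C ++ A
B ** C ** C ++ A
C ** C ** C ++ A
( S ) ** C ** C ++ A
( A ) ** C ** C ++ A
( B ) ** C ** C ++ A
( C ) ** C ** C ++ A
( a ) ** C ** C ++ A
( a ) ** a ** C ++ A
( a ) ** a ** a ++ A
( a ) ** a ** a ++ B ++ A
( a ) ** a ** a ++ C ++ A
( a ) ** a ** a ++ a ++ A
( a ) ** a ** a ++ a ++ B
( a ) ** a ** a ++ a ++ C
( a ) ** a ** a ++ a ++ var

[S [A [B [B [B [C ( [S [A [B [C a]]]] )]] ** [C a]] ** [C a]] ++ [A [B [C a]] ++ [A [B [C var]]]]]]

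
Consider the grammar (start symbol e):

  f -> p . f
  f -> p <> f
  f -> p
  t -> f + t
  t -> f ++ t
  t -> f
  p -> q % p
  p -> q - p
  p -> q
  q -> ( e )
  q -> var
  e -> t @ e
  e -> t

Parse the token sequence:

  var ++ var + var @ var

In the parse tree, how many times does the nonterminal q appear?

4

[e [t [f [p [q var]]] ++ [t [f [p [q var]]] + [t [f [p [q var]]]]]] @ [e [t [f [p [q var]]]]]]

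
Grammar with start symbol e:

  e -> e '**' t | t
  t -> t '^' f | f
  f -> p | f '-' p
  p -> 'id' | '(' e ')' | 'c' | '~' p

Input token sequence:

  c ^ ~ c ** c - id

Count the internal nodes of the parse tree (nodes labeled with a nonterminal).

[e [e [t [t [f [p c]]] ^ [f [p ~ [p c]]]]] ** [t [f [f [p c]] - [p id]]]]

14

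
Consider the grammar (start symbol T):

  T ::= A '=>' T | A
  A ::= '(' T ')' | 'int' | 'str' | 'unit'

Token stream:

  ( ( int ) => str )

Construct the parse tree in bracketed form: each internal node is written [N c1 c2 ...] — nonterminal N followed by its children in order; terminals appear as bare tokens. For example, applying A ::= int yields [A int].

[T [A ( [T [A ( [T [A int]] )] => [T [A str]]] )]]

T
A
( T )
( A => T )
( ( T ) => T )
( ( A ) => T )
( ( int ) => T )
( ( int ) => A )
( ( int ) => str )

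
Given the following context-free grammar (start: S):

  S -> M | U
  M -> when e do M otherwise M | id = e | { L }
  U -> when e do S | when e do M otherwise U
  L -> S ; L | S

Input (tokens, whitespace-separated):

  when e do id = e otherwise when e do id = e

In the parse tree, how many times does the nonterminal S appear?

[S [U when e do [M id = e] otherwise [U when e do [S [M id = e]]]]]

2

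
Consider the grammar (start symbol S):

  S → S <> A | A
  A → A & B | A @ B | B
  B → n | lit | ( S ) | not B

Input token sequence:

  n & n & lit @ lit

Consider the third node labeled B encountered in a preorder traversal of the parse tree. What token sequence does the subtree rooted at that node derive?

lit

[S [A [A [A [A [B n]] & [B n]] & [B lit]] @ [B lit]]]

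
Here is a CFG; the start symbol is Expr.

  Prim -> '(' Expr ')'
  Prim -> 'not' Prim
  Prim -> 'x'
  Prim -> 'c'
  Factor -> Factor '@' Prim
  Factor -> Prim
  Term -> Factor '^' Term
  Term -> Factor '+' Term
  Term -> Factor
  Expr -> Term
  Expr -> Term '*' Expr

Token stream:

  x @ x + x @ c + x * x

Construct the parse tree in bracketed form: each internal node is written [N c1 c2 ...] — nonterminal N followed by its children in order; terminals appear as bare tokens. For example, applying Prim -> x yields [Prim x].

[Expr [Term [Factor [Factor [Prim x]] @ [Prim x]] + [Term [Factor [Factor [Prim x]] @ [Prim c]] + [Term [Factor [Prim x]]]]] * [Expr [Term [Factor [Prim x]]]]]

Expr
Term * Expr
Factor + Term * Expr
Factor @ Prim + Term * Expr
Prim @ Prim + Term * Expr
x @ Prim + Term * Expr
x @ x + Term * Expr
x @ x + Factor + Term * Expr
x @ x + Factor @ Prim + Term * Expr
x @ x + Prim @ Prim + Term * Expr
x @ x + x @ Prim + Term * Expr
x @ x + x @ c + Term * Expr
x @ x + x @ c + Factor * Expr
x @ x + x @ c + Prim * Expr
x @ x + x @ c + x * Expr
x @ x + x @ c + x * Term
x @ x + x @ c + x * Factor
x @ x + x @ c + x * Prim
x @ x + x @ c + x * x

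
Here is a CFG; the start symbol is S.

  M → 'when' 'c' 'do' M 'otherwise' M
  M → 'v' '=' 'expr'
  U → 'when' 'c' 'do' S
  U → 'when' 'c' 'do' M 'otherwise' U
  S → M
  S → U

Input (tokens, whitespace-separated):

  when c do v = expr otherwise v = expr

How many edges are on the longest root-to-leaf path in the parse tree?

3

[S [M when c do [M v = expr] otherwise [M v = expr]]]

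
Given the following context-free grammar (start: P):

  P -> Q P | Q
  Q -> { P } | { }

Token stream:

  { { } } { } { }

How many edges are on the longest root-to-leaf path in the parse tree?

4

[P [Q { [P [Q { }]] }] [P [Q { }] [P [Q { }]]]]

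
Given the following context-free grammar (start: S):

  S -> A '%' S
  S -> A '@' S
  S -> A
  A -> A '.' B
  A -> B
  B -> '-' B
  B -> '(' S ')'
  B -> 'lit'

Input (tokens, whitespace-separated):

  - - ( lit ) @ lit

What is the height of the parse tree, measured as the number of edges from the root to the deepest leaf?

8

[S [A [B - [B - [B ( [S [A [B lit]]] )]]]] @ [S [A [B lit]]]]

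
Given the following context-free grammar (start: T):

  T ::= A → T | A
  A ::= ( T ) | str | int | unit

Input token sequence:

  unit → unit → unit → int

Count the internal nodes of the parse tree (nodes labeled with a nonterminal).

[T [A unit] → [T [A unit] → [T [A unit] → [T [A int]]]]]

8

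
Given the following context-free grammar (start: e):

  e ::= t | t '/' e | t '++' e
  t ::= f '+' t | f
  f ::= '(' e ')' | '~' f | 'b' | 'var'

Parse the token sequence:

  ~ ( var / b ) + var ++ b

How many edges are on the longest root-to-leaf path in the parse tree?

[e [t [f ~ [f ( [e [t [f var]] / [e [t [f b]]]] )]] + [t [f var]]] ++ [e [t [f b]]]]

8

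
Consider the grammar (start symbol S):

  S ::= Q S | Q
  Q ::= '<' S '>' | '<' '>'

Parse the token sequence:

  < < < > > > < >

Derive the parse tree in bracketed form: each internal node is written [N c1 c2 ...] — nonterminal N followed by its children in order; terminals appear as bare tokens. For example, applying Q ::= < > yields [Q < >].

S
Q S
< S > S
< Q > S
< < S > > S
< < Q > > S
< < < > > > S
< < < > > > Q
< < < > > > < >

[S [Q < [S [Q < [S [Q < >]] >]] >] [S [Q < >]]]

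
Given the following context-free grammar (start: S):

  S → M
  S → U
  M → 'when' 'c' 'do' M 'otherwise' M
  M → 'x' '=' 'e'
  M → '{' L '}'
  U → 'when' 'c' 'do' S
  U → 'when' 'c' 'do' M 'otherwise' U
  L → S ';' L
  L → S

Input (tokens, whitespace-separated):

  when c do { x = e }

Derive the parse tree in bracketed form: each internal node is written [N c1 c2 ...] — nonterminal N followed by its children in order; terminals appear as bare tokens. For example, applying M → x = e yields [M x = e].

[S [U when c do [S [M { [L [S [M x = e]]] }]]]]

S
U
when c do S
when c do M
when c do { L }
when c do { S }
when c do { M }
when c do { x = e }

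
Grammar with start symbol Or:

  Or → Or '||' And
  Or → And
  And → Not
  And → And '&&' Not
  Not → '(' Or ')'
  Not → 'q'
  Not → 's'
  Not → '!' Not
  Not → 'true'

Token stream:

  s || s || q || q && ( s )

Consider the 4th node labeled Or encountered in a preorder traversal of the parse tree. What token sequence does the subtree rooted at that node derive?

[Or [Or [Or [Or [And [Not s]]] || [And [Not s]]] || [And [Not q]]] || [And [And [Not q]] && [Not ( [Or [And [Not s]]] )]]]

s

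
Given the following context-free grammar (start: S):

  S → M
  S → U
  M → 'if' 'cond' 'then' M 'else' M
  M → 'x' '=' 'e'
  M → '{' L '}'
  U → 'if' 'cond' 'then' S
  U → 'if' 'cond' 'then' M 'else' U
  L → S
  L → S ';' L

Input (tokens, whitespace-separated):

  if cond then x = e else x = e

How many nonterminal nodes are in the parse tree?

[S [M if cond then [M x = e] else [M x = e]]]

4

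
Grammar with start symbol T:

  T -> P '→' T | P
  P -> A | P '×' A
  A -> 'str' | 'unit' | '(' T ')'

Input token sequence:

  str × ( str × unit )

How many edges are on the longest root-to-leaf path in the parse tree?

7

[T [P [P [A str]] × [A ( [T [P [P [A str]] × [A unit]]] )]]]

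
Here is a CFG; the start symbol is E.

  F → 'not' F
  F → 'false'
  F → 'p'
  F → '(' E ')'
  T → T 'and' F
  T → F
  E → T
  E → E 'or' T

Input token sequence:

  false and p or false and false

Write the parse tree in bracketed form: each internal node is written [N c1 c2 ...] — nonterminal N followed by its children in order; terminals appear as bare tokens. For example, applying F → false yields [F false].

[E [E [T [T [F false]] and [F p]]] or [T [T [F false]] and [F false]]]

E
E or T
T or T
T and F or T
F and F or T
false and F or T
false and p or T
false and p or T and F
false and p or F and F
false and p or false and F
false and p or false and false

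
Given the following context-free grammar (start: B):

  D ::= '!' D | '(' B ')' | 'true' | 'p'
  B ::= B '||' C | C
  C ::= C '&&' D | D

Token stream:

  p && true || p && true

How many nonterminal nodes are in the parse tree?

10

[B [B [C [C [D p]] && [D true]]] || [C [C [D p]] && [D true]]]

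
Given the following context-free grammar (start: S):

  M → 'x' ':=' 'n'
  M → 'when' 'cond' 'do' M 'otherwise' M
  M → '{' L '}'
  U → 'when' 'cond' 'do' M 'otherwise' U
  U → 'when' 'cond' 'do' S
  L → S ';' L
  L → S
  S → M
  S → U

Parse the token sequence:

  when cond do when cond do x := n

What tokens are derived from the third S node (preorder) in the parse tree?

x := n

[S [U when cond do [S [U when cond do [S [M x := n]]]]]]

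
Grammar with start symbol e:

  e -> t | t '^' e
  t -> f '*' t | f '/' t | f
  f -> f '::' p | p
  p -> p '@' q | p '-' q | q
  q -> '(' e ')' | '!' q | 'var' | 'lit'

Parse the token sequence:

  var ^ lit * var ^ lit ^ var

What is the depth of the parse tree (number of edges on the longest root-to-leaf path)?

8

[e [t [f [p [q var]]]] ^ [e [t [f [p [q lit]]] * [t [f [p [q var]]]]] ^ [e [t [f [p [q lit]]]] ^ [e [t [f [p [q var]]]]]]]]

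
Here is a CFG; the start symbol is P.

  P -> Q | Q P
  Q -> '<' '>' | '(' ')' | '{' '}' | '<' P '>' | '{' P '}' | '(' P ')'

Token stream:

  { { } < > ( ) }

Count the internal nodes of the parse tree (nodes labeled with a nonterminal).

8

[P [Q { [P [Q { }] [P [Q < >] [P [Q ( )]]]] }]]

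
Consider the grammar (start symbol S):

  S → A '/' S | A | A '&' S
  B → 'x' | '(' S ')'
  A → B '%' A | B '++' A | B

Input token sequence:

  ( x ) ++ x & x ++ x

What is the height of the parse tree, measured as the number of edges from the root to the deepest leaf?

[S [A [B ( [S [A [B x]]] )] ++ [A [B x]]] & [S [A [B x] ++ [A [B x]]]]]

6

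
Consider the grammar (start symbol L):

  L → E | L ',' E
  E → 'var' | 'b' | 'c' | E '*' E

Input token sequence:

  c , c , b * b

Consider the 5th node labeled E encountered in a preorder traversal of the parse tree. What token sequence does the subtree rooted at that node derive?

b

[L [L [L [E c]] , [E c]] , [E [E b] * [E b]]]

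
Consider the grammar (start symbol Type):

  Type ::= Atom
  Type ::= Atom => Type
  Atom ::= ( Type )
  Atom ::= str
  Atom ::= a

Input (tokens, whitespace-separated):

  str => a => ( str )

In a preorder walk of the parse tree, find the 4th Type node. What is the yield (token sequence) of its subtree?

str

[Type [Atom str] => [Type [Atom a] => [Type [Atom ( [Type [Atom str]] )]]]]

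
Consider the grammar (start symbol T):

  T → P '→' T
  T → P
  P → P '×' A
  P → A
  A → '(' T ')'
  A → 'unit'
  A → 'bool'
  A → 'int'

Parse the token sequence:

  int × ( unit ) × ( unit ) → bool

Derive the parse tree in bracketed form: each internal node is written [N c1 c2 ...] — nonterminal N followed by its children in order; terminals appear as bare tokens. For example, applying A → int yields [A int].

[T [P [P [P [A int]] × [A ( [T [P [A unit]]] )]] × [A ( [T [P [A unit]]] )]] → [T [P [A bool]]]]

T
P → T
P × A → T
P × A × A → T
A × A × A → T
int × A × A → T
int × ( T ) × A → T
int × ( P ) × A → T
int × ( A ) × A → T
int × ( unit ) × A → T
int × ( unit ) × ( T ) → T
int × ( unit ) × ( P ) → T
int × ( unit ) × ( A ) → T
int × ( unit ) × ( unit ) → T
int × ( unit ) × ( unit ) → P
int × ( unit ) × ( unit ) → A
int × ( unit ) × ( unit ) → bool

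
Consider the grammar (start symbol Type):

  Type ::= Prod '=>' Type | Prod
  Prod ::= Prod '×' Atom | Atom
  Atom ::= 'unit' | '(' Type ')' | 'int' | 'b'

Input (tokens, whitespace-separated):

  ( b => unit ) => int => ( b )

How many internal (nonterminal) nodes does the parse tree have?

[Type [Prod [Atom ( [Type [Prod [Atom b]] => [Type [Prod [Atom unit]]]] )]] => [Type [Prod [Atom int]] => [Type [Prod [Atom ( [Type [Prod [Atom b]]] )]]]]]

18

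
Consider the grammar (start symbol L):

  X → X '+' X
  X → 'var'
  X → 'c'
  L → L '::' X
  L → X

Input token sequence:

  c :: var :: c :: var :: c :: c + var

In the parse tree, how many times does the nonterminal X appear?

[L [L [L [L [L [L [X c]] :: [X var]] :: [X c]] :: [X var]] :: [X c]] :: [X [X c] + [X var]]]

8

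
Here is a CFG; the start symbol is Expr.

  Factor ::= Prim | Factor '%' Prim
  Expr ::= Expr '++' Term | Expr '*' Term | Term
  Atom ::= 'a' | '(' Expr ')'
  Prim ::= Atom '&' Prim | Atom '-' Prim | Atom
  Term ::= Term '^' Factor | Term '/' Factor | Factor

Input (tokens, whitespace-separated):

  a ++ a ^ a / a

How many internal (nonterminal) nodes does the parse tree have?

[Expr [Expr [Term [Factor [Prim [Atom a]]]]] ++ [Term [Term [Term [Factor [Prim [Atom a]]]] ^ [Factor [Prim [Atom a]]]] / [Factor [Prim [Atom a]]]]]

18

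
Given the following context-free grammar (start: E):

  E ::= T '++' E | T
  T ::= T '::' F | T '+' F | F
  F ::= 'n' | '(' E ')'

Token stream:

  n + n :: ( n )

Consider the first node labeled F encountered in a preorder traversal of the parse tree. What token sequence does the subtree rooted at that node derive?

[E [T [T [T [F n]] + [F n]] :: [F ( [E [T [F n]]] )]]]

n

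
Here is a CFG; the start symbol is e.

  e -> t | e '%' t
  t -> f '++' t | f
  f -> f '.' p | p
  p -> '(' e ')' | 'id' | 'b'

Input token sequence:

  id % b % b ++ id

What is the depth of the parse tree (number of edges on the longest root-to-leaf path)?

[e [e [e [t [f [p id]]]] % [t [f [p b]]]] % [t [f [p b]] ++ [t [f [p id]]]]]

6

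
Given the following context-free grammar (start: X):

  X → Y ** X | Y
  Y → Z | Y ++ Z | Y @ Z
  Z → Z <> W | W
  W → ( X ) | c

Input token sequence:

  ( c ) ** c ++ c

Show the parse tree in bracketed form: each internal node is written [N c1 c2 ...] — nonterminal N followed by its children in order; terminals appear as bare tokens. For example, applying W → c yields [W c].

X
Y ** X
Z ** X
W ** X
( X ) ** X
( Y ) ** X
( Z ) ** X
( W ) ** X
( c ) ** X
( c ) ** Y
( c ) ** Y ++ Z
( c ) ** Z ++ Z
( c ) ** W ++ Z
( c ) ** c ++ Z
( c ) ** c ++ W
( c ) ** c ++ c

[X [Y [Z [W ( [X [Y [Z [W c]]]] )]]] ** [X [Y [Y [Z [W c]]] ++ [Z [W c]]]]]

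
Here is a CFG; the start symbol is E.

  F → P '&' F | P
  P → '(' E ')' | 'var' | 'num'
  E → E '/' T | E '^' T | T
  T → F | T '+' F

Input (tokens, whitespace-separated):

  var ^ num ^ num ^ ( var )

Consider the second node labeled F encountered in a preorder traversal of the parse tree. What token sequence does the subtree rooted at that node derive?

num

[E [E [E [E [T [F [P var]]]] ^ [T [F [P num]]]] ^ [T [F [P num]]]] ^ [T [F [P ( [E [T [F [P var]]]] )]]]]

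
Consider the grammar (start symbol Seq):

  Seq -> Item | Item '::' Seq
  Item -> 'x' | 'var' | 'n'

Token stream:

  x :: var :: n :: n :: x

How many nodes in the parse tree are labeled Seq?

5

[Seq [Item x] :: [Seq [Item var] :: [Seq [Item n] :: [Seq [Item n] :: [Seq [Item x]]]]]]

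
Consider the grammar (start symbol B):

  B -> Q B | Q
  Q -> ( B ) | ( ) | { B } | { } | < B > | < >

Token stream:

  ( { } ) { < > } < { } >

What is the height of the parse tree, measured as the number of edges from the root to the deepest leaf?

6

[B [Q ( [B [Q { }]] )] [B [Q { [B [Q < >]] }] [B [Q < [B [Q { }]] >]]]]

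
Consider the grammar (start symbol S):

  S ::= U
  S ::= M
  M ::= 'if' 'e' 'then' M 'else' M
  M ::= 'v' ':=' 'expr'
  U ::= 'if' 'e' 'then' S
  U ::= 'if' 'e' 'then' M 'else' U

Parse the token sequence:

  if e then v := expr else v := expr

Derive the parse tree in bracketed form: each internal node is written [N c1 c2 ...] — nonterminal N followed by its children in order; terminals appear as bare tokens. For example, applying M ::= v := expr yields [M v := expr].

[S [M if e then [M v := expr] else [M v := expr]]]

S
M
if e then M else M
if e then v := expr else M
if e then v := expr else v := expr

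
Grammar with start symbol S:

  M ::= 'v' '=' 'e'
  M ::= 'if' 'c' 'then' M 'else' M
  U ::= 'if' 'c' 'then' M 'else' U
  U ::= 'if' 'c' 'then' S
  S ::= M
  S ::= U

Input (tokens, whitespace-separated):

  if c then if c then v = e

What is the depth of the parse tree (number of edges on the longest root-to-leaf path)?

6

[S [U if c then [S [U if c then [S [M v = e]]]]]]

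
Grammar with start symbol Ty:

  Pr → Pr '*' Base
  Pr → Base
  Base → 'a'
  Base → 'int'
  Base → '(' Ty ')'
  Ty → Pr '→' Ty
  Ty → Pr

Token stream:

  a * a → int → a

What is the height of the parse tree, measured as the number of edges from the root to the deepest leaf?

5

[Ty [Pr [Pr [Base a]] * [Base a]] → [Ty [Pr [Base int]] → [Ty [Pr [Base a]]]]]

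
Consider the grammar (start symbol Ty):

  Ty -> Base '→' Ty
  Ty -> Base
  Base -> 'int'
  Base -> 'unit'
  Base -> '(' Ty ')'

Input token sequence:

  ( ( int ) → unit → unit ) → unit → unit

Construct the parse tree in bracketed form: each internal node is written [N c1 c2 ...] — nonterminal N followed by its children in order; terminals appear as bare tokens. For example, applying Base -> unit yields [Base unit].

[Ty [Base ( [Ty [Base ( [Ty [Base int]] )] → [Ty [Base unit] → [Ty [Base unit]]]] )] → [Ty [Base unit] → [Ty [Base unit]]]]

Ty
Base → Ty
( Ty ) → Ty
( Base → Ty ) → Ty
( ( Ty ) → Ty ) → Ty
( ( Base ) → Ty ) → Ty
( ( int ) → Ty ) → Ty
( ( int ) → Base → Ty ) → Ty
( ( int ) → unit → Ty ) → Ty
( ( int ) → unit → Base ) → Ty
( ( int ) → unit → unit ) → Ty
( ( int ) → unit → unit ) → Base → Ty
( ( int ) → unit → unit ) → unit → Ty
( ( int ) → unit → unit ) → unit → Base
( ( int ) → unit → unit ) → unit → unit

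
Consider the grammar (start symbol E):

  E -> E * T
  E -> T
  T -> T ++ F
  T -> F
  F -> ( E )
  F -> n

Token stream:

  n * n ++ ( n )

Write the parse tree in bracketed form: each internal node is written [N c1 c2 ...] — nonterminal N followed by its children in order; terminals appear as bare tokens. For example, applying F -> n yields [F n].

[E [E [T [F n]]] * [T [T [F n]] ++ [F ( [E [T [F n]]] )]]]

E
E * T
T * T
F * T
n * T
n * T ++ F
n * F ++ F
n * n ++ F
n * n ++ ( E )
n * n ++ ( T )
n * n ++ ( F )
n * n ++ ( n )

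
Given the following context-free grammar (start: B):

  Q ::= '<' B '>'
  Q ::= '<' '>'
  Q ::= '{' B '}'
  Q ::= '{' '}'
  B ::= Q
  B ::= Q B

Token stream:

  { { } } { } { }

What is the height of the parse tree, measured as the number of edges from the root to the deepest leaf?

[B [Q { [B [Q { }]] }] [B [Q { }] [B [Q { }]]]]

4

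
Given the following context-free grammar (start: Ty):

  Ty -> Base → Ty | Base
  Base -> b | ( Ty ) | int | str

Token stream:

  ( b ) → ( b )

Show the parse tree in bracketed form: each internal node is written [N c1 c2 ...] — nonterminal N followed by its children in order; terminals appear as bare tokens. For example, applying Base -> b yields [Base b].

[Ty [Base ( [Ty [Base b]] )] → [Ty [Base ( [Ty [Base b]] )]]]

Ty
Base → Ty
( Ty ) → Ty
( Base ) → Ty
( b ) → Ty
( b ) → Base
( b ) → ( Ty )
( b ) → ( Base )
( b ) → ( b )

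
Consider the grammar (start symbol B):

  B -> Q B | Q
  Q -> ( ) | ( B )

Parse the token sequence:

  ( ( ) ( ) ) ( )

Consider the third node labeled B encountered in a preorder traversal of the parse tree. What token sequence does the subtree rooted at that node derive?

[B [Q ( [B [Q ( )] [B [Q ( )]]] )] [B [Q ( )]]]

( )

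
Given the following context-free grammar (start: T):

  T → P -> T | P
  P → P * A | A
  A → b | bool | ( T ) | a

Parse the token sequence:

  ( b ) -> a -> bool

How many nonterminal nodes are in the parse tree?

12

[T [P [A ( [T [P [A b]]] )]] -> [T [P [A a]] -> [T [P [A bool]]]]]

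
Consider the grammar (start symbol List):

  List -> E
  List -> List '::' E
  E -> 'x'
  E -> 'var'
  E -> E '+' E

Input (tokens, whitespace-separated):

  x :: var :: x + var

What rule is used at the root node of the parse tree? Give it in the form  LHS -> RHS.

[List [List [List [E x]] :: [E var]] :: [E [E x] + [E var]]]

List -> List '::' E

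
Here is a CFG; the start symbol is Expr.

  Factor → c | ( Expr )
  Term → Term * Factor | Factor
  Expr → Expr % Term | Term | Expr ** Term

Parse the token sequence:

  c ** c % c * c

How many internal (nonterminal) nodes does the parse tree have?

11

[Expr [Expr [Expr [Term [Factor c]]] ** [Term [Factor c]]] % [Term [Term [Factor c]] * [Factor c]]]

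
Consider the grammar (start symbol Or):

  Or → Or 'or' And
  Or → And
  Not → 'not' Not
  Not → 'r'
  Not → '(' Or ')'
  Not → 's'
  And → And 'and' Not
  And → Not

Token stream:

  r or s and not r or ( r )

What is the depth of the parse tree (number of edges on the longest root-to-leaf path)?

6

[Or [Or [Or [And [Not r]]] or [And [And [Not s]] and [Not not [Not r]]]] or [And [Not ( [Or [And [Not r]]] )]]]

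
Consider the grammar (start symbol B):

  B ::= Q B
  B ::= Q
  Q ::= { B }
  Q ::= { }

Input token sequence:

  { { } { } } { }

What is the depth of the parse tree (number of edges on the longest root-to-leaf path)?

5

[B [Q { [B [Q { }] [B [Q { }]]] }] [B [Q { }]]]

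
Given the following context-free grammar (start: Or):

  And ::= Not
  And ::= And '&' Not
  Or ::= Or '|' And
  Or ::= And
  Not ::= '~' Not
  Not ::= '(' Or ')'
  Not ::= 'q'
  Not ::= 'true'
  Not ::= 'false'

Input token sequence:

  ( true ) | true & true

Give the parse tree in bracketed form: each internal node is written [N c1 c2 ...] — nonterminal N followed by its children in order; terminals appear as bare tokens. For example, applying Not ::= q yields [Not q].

[Or [Or [And [Not ( [Or [And [Not true]]] )]]] | [And [And [Not true]] & [Not true]]]

Or
Or | And
And | And
Not | And
( Or ) | And
( And ) | And
( Not ) | And
( true ) | And
( true ) | And & Not
( true ) | Not & Not
( true ) | true & Not
( true ) | true & true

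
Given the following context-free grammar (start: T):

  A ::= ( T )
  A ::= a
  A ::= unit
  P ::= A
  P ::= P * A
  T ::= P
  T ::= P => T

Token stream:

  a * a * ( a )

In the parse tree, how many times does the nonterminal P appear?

[T [P [P [P [A a]] * [A a]] * [A ( [T [P [A a]]] )]]]

4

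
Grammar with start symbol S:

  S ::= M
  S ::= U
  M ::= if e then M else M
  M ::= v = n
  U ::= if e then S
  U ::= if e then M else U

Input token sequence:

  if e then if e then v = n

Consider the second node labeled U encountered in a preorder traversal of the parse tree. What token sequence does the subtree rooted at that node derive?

if e then v = n

[S [U if e then [S [U if e then [S [M v = n]]]]]]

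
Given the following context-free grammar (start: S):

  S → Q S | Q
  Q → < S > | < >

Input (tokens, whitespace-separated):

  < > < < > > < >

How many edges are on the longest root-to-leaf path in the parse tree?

5

[S [Q < >] [S [Q < [S [Q < >]] >] [S [Q < >]]]]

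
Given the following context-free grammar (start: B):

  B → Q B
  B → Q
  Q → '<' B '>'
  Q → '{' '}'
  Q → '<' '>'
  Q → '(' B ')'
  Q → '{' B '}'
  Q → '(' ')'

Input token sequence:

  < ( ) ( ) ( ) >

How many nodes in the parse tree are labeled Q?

[B [Q < [B [Q ( )] [B [Q ( )] [B [Q ( )]]]] >]]

4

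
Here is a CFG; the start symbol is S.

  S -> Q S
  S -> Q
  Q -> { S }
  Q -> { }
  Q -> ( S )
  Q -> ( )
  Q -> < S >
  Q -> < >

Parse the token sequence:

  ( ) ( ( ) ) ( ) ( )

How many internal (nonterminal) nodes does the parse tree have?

10

[S [Q ( )] [S [Q ( [S [Q ( )]] )] [S [Q ( )] [S [Q ( )]]]]]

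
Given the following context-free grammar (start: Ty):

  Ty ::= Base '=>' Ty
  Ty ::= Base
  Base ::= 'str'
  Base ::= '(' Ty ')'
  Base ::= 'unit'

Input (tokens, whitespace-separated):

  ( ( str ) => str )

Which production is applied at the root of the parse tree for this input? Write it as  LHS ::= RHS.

Ty ::= Base

[Ty [Base ( [Ty [Base ( [Ty [Base str]] )] => [Ty [Base str]]] )]]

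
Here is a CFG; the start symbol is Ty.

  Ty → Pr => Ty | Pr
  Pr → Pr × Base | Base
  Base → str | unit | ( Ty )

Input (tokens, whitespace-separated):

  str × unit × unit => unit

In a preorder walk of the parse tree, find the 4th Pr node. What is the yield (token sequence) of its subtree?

[Ty [Pr [Pr [Pr [Base str]] × [Base unit]] × [Base unit]] => [Ty [Pr [Base unit]]]]

unit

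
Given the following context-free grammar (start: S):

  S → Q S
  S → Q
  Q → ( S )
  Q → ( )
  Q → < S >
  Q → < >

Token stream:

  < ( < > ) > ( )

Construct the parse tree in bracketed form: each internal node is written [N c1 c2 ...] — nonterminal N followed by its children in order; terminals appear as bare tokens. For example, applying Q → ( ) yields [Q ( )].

S
Q S
< S > S
< Q > S
< ( S ) > S
< ( Q ) > S
< ( < > ) > S
< ( < > ) > Q
< ( < > ) > ( )

[S [Q < [S [Q ( [S [Q < >]] )]] >] [S [Q ( )]]]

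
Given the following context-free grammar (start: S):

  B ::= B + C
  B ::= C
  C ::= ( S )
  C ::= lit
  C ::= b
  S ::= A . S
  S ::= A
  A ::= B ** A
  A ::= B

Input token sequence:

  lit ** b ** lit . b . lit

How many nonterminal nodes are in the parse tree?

[S [A [B [C lit]] ** [A [B [C b]] ** [A [B [C lit]]]]] . [S [A [B [C b]]] . [S [A [B [C lit]]]]]]

18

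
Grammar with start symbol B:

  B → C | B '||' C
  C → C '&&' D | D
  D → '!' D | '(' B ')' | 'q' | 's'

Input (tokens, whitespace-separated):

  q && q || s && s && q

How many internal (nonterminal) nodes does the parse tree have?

[B [B [C [C [D q]] && [D q]]] || [C [C [C [D s]] && [D s]] && [D q]]]

12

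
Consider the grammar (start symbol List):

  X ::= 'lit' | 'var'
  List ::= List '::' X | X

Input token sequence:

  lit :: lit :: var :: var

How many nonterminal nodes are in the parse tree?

8

[List [List [List [List [X lit]] :: [X lit]] :: [X var]] :: [X var]]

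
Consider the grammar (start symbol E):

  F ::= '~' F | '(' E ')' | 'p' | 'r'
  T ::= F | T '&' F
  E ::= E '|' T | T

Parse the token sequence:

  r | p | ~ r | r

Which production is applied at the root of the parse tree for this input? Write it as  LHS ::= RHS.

[E [E [E [E [T [F r]]] | [T [F p]]] | [T [F ~ [F r]]]] | [T [F r]]]

E ::= E '|' T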